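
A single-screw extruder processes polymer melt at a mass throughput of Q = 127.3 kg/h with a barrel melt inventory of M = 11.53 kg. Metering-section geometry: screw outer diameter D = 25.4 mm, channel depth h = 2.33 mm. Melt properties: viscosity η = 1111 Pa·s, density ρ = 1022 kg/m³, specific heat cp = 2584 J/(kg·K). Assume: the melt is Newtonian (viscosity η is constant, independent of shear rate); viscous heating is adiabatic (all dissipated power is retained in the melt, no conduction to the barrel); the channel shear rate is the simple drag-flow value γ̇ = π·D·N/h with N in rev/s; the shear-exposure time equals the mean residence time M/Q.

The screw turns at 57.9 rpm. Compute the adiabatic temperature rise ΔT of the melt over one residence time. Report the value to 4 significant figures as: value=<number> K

value=149.8 K

Throughput in SI: Q_s = 127.3 kg/h ÷ 3600 s/h = 0.0353611 kg/s
Mean residence time: t_res = M/Q_s = 11.53 kg / 0.0353611 kg/s = 326.064 s
Geometry in metres: D = 25.4 mm → 0.0254 m, h = 2.33 mm → 0.00233 m; screw speed N = 57.9 rpm = 0.965 rev/s
Shear rate: γ̇ = πDN/h = π·0.0254·0.965/0.00233 = 33.0487 s⁻¹
ΔT = η·γ̇²·t_res/(ρ·cp) = [1111 × 33.0487² × 326.064] / [1022 × 2584] = 149.825 K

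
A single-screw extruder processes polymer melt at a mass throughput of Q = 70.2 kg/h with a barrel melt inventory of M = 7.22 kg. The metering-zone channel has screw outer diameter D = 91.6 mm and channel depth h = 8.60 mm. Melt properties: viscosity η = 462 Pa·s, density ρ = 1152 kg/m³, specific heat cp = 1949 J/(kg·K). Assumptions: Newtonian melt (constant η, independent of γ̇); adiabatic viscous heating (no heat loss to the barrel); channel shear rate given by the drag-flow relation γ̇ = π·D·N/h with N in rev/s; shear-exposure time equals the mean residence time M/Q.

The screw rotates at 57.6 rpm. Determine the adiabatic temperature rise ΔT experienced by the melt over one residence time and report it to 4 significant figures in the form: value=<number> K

value=78.62 K

Convert throughput: Q = 70.2 kg/h = 70.2/3600 = 0.0195 kg/s
t_res = M / Q_s = 7.22 ÷ 0.0195 = 370.256 s
Convert to SI: D = 0.0916 m, h = 0.0086 m, N = 57.6/60 = 0.96 rev/s
γ̇ = π D N / h = (π)(0.0916)(0.96) / 0.0086 = 32.1232 s⁻¹
ΔT = η·γ̇²·t_res / (ρ·cp) = 462 · (32.1232)² · 370.256 / (1152 · 1949) = 78.617 K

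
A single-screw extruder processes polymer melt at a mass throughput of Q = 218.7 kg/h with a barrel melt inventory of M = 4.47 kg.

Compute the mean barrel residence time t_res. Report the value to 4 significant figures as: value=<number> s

value=73.58 s

Convert throughput: Q = 218.7 kg/h = 218.7/3600 = 0.06075 kg/s
t_res = M / Q_s = 4.47 / 0.06075 = 73.5802 s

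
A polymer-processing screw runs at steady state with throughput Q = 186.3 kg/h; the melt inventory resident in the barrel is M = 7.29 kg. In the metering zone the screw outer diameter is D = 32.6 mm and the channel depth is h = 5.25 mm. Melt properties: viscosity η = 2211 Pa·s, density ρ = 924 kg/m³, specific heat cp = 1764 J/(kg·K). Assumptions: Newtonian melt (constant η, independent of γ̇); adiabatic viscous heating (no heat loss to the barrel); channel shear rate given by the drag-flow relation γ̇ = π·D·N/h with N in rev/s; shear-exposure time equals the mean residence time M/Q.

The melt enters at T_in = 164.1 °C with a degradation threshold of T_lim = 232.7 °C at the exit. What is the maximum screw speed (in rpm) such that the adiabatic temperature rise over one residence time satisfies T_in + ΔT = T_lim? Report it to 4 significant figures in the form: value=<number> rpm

Throughput in SI: Q_s = 186.3 kg/h ÷ 3600 s/h = 0.05175 kg/s
t_res = M / Q_s = 7.29 ÷ 0.05175 = 140.87 s
D = 32.6 mm = 0.0326 m;  h = 5.25 mm = 0.00525 m
ΔT_a = T_lim − T_in = 232.7 °C − 164.1 °C = 68.6 K
γ̇_max² = ΔT_a·ρ·cp/(η·t_res) = 68.6·924·1764/(2211·140.87) = 358.995 s⁻²
Take the square root: γ̇_max = √(358.995) = 18.9472 s⁻¹
N_max = γ̇_max·h / (π·D) = 18.9472 · 0.00525 / (π · 0.0326) = 0.971262 rev/s = 58.2757 rpm

value=58.28 rpm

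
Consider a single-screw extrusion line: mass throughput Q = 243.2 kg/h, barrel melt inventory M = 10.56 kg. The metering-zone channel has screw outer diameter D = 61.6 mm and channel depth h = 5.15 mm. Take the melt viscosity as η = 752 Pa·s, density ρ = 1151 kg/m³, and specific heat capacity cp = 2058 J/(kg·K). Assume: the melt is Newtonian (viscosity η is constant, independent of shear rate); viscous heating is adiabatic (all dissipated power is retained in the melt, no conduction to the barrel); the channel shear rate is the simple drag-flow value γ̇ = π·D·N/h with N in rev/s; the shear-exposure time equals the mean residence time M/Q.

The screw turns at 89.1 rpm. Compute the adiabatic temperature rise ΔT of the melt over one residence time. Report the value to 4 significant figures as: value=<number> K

Q_s = Q / 3600 = 243.2 / 3600 = 0.0675556 kg/s
t_res = M / Q_s = 10.56 / 0.0675556 = 156.316 s
D = 61.6 mm = 0.0616 m;  h = 5.15 mm = 0.00515 m;  N = 89.1 rpm / 60 = 1.485 rev/s
γ̇ = π D N / h = (π)(0.0616)(1.485) / 0.00515 = 55.802 s⁻¹
ΔT = η·γ̇²·t_res / (ρ·cp) = 752 · (55.802)² · 156.316 / (1151 · 2058) = 154.525 K

value=154.5 K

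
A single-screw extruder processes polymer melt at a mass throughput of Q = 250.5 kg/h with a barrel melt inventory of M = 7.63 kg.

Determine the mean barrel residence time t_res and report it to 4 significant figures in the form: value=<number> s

value=109.7 s

Convert throughput: Q = 250.5 kg/h = 250.5/3600 = 0.0695833 kg/s
Mean residence time: t_res = M/Q_s = 7.63 kg / 0.0695833 kg/s = 109.653 s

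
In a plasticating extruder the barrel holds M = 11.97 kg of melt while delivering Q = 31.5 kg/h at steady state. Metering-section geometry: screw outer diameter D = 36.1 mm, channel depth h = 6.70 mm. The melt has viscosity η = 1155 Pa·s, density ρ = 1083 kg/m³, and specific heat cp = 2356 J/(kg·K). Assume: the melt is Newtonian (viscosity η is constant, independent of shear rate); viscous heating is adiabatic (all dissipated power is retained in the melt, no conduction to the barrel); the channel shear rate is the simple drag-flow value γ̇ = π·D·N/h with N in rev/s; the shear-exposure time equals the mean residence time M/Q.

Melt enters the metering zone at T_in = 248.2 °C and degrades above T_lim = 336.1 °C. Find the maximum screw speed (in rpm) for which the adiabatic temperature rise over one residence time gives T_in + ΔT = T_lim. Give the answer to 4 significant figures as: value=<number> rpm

value=42.23 rpm

Throughput in SI: Q_s = 31.5 kg/h ÷ 3600 s/h = 0.00875 kg/s
t_res = M / Q_s = 11.97 / 0.00875 = 1368 s
Geometry in SI: D = 36.1 mm → 0.0361 m, h = 6.70 mm → 0.0067 m
ΔT_a = T_lim − T_in = 336.1 − 248.2 = 87.9 K
γ̇_max² = ΔT_a·ρ·cp / (η·t_res) = [87.9 × 1083 × 2356] / [1155 × 1368] = 141.946 s⁻²
γ̇_max = sqrt(141.946) = 11.9141 s⁻¹
N_max = γ̇_max h / (πD) = 11.9141·0.0067/(π·0.0361) = 0.70385 rev/s → ×60 = 42.231 rpm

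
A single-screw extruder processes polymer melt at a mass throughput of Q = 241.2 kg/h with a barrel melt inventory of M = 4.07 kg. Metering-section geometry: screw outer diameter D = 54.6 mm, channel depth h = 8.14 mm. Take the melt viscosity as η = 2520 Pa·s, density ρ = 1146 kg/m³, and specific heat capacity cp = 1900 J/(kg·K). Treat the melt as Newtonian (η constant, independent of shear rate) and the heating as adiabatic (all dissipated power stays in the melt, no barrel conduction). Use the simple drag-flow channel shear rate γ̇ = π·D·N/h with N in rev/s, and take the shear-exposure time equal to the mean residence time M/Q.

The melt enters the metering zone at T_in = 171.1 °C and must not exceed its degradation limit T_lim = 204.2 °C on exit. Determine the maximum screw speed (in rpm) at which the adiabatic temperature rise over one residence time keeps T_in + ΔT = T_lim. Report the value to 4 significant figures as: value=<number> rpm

value=61.78 rpm

Convert throughput: Q = 241.2 kg/h = 241.2/3600 = 0.067 kg/s
Mean residence time: t_res = M/Q_s = 4.07 kg / 0.067 kg/s = 60.7463 s
D = 54.6 mm = 0.0546 m;  h = 8.14 mm = 0.00814 m
ΔT_a = T_lim − T_in = 204.2 °C − 171.1 °C = 33.1 K
γ̇_max² = ΔT_a·ρ·cp/(η·t_res) = 33.1·1146·1900/(2520·60.7463) = 470.81 s⁻²
γ̇_max = √470.81 = 21.6982 s⁻¹
N_max = γ̇_max·h / (π·D) = 21.6982 · 0.00814 / (π · 0.0546) = 1.02969 rev/s = 61.7812 rpm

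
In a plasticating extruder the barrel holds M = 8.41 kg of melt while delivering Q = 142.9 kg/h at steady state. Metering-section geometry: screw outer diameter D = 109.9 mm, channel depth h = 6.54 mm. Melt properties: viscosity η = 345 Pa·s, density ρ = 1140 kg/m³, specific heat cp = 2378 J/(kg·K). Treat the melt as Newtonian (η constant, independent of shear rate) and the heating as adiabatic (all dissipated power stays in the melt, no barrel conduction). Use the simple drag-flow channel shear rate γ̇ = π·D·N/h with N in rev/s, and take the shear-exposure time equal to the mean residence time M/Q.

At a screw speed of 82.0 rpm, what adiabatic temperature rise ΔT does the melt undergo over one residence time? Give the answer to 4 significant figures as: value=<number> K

value=140.4 K

Throughput in SI: Q_s = 142.9 kg/h ÷ 3600 s/h = 0.0396944 kg/s
t_res = M / Q_s = 8.41 ÷ 0.0396944 = 211.868 s
Geometry in metres: D = 109.9 mm → 0.1099 m, h = 6.54 mm → 0.00654 m; screw speed N = 82.0 rpm = 1.36667 rev/s
γ̇ = π·D·N / h = π · 0.1099 · 1.36667 / 0.00654 = 72.1493 s⁻¹
ΔT = η·γ̇²·t_res/(ρ·cp) = [345 × 72.1493² × 211.868] / [1140 × 2378] = 140.357 K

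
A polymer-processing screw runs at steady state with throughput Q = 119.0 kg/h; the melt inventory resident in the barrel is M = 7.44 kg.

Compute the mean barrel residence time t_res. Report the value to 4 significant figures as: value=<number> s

value=225.1 s

Convert throughput: Q = 119.0 kg/h = 119.0/3600 = 0.0330556 kg/s
Mean residence time: t_res = M/Q_s = 7.44 kg / 0.0330556 kg/s = 225.076 s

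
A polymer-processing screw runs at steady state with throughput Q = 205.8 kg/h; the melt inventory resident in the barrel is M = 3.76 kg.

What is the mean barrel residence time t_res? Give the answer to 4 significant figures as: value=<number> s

Q_s = Q / 3600 = 205.8 / 3600 = 0.0571667 kg/s
t_res = M / Q_s = 3.76 ÷ 0.0571667 = 65.7726 s

value=65.77 s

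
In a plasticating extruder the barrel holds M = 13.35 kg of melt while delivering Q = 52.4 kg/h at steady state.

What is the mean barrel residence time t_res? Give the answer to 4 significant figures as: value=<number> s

Throughput in SI: Q_s = 52.4 kg/h ÷ 3600 s/h = 0.0145556 kg/s
Mean residence time: t_res = M/Q_s = 13.35 kg / 0.0145556 kg/s = 917.176 s

value=917.2 s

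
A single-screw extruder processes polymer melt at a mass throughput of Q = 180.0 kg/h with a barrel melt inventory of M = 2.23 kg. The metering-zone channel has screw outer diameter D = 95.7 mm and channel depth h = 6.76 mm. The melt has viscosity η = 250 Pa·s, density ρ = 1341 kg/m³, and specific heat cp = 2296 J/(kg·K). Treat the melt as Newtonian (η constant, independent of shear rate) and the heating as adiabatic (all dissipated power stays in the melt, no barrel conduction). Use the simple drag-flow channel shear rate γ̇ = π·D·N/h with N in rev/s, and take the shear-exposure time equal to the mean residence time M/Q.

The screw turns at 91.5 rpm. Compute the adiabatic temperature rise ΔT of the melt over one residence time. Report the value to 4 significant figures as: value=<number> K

value=16.66 K

Convert throughput: Q = 180.0 kg/h = 180.0/3600 = 0.05 kg/s
t_res = M / Q_s = 2.23 ÷ 0.05 = 44.6 s
Convert to SI: D = 0.0957 m, h = 0.00676 m, N = 91.5/60 = 1.525 rev/s
γ̇ = π D N / h = (π)(0.0957)(1.525) / 0.00676 = 67.8242 s⁻¹
Adiabatic rise: ΔT = η γ̇² t_res / (ρ cp) = 250·(67.8242)²·44.6 / (1341·2296) = 16.6588 K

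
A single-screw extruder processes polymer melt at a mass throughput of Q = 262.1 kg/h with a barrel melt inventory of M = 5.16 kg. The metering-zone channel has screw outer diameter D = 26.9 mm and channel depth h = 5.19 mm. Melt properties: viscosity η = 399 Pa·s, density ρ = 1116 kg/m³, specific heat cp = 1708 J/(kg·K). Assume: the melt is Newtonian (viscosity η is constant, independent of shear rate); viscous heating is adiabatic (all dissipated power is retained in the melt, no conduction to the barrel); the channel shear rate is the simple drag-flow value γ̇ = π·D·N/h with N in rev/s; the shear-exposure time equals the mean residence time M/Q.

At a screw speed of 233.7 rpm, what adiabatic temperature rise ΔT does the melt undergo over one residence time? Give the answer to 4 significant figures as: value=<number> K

Convert throughput: Q = 262.1 kg/h = 262.1/3600 = 0.0728056 kg/s
t_res = M / Q_s = 5.16 ÷ 0.0728056 = 70.8737 s
D = 26.9 mm = 0.0269 m;  h = 5.19 mm = 0.00519 m;  N = 233.7 rpm / 60 = 3.895 rev/s
γ̇ = π·D·N / h = π · 0.0269 · 3.895 / 0.00519 = 63.4223 s⁻¹
ΔT = η·γ̇²·t_res/(ρ·cp) = [399 × 63.4223² × 70.8737] / [1116 × 1708] = 59.6747 K

value=59.67 K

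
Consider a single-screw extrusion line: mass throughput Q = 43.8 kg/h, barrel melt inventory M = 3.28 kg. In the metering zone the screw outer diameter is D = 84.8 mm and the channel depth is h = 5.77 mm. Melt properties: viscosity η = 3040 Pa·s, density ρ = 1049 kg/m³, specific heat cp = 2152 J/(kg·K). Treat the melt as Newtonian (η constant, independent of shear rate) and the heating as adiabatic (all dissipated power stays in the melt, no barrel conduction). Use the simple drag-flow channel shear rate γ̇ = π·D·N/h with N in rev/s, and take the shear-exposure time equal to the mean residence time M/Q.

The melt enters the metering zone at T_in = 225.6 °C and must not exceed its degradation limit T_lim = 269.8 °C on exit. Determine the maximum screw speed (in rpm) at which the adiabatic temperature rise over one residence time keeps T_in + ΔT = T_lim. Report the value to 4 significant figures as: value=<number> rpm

value=14.34 rpm

Convert throughput: Q = 43.8 kg/h = 43.8/3600 = 0.0121667 kg/s
t_res = M / Q_s = 3.28 ÷ 0.0121667 = 269.589 s
Geometry in SI: D = 84.8 mm → 0.0848 m, h = 5.77 mm → 0.00577 m
ΔT_a = T_lim − T_in = 269.8 °C − 225.6 °C = 44.2 K
γ̇_max² = ΔT_a·ρ·cp/(η·t_res) = 44.2·1049·2152/(3040·269.589) = 121.749 s⁻²
γ̇_max = sqrt(121.749) = 11.034 s⁻¹
N_max = γ̇_max h / (πD) = 11.034·0.00577/(π·0.0848) = 0.23898 rev/s → ×60 = 14.3388 rpm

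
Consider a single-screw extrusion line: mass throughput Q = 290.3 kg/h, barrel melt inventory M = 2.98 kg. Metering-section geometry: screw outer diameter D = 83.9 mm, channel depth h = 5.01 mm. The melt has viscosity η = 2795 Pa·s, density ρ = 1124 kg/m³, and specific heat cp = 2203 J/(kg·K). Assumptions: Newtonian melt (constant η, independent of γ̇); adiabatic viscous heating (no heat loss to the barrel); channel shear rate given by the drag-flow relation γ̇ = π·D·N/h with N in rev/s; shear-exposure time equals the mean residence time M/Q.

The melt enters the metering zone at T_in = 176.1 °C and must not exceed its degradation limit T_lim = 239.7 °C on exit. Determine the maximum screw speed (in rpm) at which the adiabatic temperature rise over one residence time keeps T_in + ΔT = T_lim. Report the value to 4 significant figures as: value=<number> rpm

Convert throughput: Q = 290.3 kg/h = 290.3/3600 = 0.0806389 kg/s
Mean residence time: t_res = M/Q_s = 2.98 kg / 0.0806389 kg/s = 36.9549 s
Convert to metres: D = 0.0839 m, h = 0.00501 m
Allowable rise: ΔT_a = T_lim − T_in = 239.7 − 176.1 = 63.6 K
Invert ΔT = ηγ̇²t_res/(ρcp) for γ̇: γ̇_max² = ΔT_a ρ cp / (η t_res) = 63.6·1124·2203 / (2795·36.9549) = 1524.7 s⁻²
γ̇_max = √1524.7 = 39.0474 s⁻¹
N_max = γ̇_max h / (πD) = 39.0474·0.00501/(π·0.0839) = 0.742195 rev/s → ×60 = 44.5317 rpm

value=44.53 rpm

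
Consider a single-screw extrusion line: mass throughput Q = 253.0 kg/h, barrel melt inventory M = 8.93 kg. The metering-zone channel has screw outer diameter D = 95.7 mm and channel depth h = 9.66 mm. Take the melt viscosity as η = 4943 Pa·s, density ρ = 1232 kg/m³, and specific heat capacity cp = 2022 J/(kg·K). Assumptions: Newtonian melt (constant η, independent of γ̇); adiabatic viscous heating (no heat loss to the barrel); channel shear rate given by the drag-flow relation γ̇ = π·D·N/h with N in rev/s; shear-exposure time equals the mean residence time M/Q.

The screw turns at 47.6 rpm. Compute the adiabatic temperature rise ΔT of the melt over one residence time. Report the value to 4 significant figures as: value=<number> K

Convert throughput: Q = 253.0 kg/h = 253.0/3600 = 0.0702778 kg/s
t_res = M / Q_s = 8.93 ÷ 0.0702778 = 127.067 s
Convert to SI: D = 0.0957 m, h = 0.00966 m, N = 47.6/60 = 0.793333 rev/s
Shear rate: γ̇ = πDN/h = π·0.0957·0.793333/0.00966 = 24.6911 s⁻¹
ΔT = η·γ̇²·t_res / (ρ·cp) = 4943 · (24.6911)² · 127.067 / (1232 · 2022) = 153.714 K

value=153.7 K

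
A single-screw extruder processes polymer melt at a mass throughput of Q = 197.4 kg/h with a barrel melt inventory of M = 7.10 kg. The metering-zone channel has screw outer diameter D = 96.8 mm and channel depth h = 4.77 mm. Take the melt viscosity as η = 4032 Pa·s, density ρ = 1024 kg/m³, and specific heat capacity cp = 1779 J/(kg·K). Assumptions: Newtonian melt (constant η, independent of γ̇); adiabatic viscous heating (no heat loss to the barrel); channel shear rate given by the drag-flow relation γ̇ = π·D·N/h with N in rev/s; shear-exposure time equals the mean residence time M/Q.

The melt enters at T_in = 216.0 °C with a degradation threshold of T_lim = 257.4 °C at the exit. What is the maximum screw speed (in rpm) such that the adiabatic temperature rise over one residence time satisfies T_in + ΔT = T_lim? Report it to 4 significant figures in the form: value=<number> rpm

value=11.31 rpm

Q_s = Q / 3600 = 197.4 / 3600 = 0.0548333 kg/s
t_res = M / Q_s = 7.10 / 0.0548333 = 129.483 s
Convert to metres: D = 0.0968 m, h = 0.00477 m
Allowable rise: ΔT_a = T_lim − T_in = 257.4 − 216.0 = 41.4 K
Invert ΔT = ηγ̇²t_res/(ρcp) for γ̇: γ̇_max² = ΔT_a ρ cp / (η t_res) = 41.4·1024·1779 / (4032·129.483) = 144.458 s⁻²
γ̇_max = sqrt(144.458) = 12.0191 s⁻¹
N_max = γ̇_max·h / (π·D) = 12.0191 · 0.00477 / (π · 0.0968) = 0.188523 rev/s = 11.3114 rpm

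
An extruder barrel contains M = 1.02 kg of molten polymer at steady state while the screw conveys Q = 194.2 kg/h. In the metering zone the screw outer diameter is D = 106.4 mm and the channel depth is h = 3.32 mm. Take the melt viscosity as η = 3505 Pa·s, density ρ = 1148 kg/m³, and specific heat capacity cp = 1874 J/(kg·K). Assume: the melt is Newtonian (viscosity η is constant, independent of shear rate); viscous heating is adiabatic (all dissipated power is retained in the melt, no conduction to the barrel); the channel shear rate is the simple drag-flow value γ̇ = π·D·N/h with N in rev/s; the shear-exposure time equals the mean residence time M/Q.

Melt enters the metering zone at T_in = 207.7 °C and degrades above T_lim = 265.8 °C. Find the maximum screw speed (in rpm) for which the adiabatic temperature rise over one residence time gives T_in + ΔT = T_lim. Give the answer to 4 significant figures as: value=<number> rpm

Convert throughput: Q = 194.2 kg/h = 194.2/3600 = 0.0539444 kg/s
Mean residence time: t_res = M/Q_s = 1.02 kg / 0.0539444 kg/s = 18.9083 s
Geometry in SI: D = 106.4 mm → 0.1064 m, h = 3.32 mm → 0.00332 m
Allowable rise: ΔT_a = T_lim − T_in = 265.8 − 207.7 = 58.1 K
Invert ΔT = ηγ̇²t_res/(ρcp) for γ̇: γ̇_max² = ΔT_a ρ cp / (η t_res) = 58.1·1148·1874 / (3505·18.9083) = 1886.02 s⁻²
γ̇_max = √1886.02 = 43.4283 s⁻¹
Solve γ̇ = πDN/h for N: N_max = γ̇_max·h/(π·D) = 43.4283 × 0.00332 / (π × 0.1064) = 0.43134 rev/s = 25.8804 rpm

value=25.88 rpm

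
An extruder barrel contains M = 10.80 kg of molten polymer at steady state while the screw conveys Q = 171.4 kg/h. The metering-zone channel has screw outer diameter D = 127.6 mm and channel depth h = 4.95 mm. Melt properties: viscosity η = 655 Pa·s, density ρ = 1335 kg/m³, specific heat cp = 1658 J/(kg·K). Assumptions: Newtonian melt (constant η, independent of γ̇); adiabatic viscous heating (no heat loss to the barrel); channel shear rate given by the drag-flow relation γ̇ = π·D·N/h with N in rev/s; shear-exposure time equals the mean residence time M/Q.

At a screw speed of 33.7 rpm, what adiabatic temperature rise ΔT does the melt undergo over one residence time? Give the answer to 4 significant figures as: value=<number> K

Q_s = Q / 3600 = 171.4 / 3600 = 0.0476111 kg/s
t_res = M / Q_s = 10.80 ÷ 0.0476111 = 226.838 s
D = 127.6 mm = 0.1276 m;  h = 4.95 mm = 0.00495 m;  N = 33.7 rpm / 60 = 0.561667 rev/s
γ̇ = π·D·N / h = π · 0.1276 · 0.561667 / 0.00495 = 45.4856 s⁻¹
ΔT = η·γ̇²·t_res / (ρ·cp) = 655 · (45.4856)² · 226.838 / (1335 · 1658) = 138.88 K

value=138.9 K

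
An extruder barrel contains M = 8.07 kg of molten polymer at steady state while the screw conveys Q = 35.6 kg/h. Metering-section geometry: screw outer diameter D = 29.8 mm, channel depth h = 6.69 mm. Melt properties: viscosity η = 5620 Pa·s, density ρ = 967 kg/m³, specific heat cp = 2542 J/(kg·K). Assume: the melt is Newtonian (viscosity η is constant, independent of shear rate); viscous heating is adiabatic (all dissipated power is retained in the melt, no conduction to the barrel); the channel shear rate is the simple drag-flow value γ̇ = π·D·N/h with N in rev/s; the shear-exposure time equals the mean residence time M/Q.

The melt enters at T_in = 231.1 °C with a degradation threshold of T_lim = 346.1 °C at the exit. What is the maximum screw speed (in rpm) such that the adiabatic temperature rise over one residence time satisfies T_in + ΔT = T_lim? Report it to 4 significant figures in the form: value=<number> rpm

value=33.66 rpm

Convert throughput: Q = 35.6 kg/h = 35.6/3600 = 0.00988889 kg/s
t_res = M / Q_s = 8.07 ÷ 0.00988889 = 816.067 s
Convert to metres: D = 0.0298 m, h = 0.00669 m
ΔT_a = T_lim − T_in = 346.1 − 231.1 = 115 K
Invert ΔT = ηγ̇²t_res/(ρcp) for γ̇: γ̇_max² = ΔT_a ρ cp / (η t_res) = 115·967·2542 / (5620·816.067) = 61.6364 s⁻²
γ̇_max = √61.6364 = 7.85089 s⁻¹
N_max = γ̇_max h / (πD) = 7.85089·0.00669/(π·0.0298) = 0.561021 rev/s → ×60 = 33.6612 rpm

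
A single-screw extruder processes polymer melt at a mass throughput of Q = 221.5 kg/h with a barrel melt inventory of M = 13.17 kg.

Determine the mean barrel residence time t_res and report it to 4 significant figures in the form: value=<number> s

Q_s = Q / 3600 = 221.5 / 3600 = 0.0615278 kg/s
Mean residence time: t_res = M/Q_s = 13.17 kg / 0.0615278 kg/s = 214.05 s

value=214.0 s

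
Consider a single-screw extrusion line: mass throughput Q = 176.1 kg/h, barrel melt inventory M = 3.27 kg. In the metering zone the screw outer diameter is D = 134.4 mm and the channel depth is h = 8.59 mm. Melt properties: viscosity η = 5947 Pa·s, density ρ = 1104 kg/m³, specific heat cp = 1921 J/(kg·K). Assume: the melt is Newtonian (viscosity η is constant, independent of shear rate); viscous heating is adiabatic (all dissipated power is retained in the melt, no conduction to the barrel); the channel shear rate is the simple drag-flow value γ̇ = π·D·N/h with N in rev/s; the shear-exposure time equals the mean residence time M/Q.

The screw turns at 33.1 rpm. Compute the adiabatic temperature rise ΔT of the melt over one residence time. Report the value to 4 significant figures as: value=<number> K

value=137.8 K

Q_s = Q / 3600 = 176.1 / 3600 = 0.0489167 kg/s
Mean residence time: t_res = M/Q_s = 3.27 kg / 0.0489167 kg/s = 66.8484 s
Convert to SI: D = 0.1344 m, h = 0.00859 m, N = 33.1/60 = 0.551667 rev/s
γ̇ = π·D·N / h = π · 0.1344 · 0.551667 / 0.00859 = 27.1164 s⁻¹
Adiabatic rise: ΔT = η γ̇² t_res / (ρ cp) = 5947·(27.1164)²·66.8484 / (1104·1921) = 137.834 K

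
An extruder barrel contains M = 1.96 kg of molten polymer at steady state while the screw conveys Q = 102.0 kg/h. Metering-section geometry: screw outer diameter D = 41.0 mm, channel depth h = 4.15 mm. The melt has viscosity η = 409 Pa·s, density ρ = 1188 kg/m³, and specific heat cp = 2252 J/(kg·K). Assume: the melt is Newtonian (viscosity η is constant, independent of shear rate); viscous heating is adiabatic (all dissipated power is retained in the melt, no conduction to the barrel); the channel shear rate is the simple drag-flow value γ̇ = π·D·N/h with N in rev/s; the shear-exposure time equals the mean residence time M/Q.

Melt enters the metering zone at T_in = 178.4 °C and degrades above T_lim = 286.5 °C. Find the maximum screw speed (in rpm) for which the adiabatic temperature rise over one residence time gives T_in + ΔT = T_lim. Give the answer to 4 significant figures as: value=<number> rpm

Convert throughput: Q = 102.0 kg/h = 102.0/3600 = 0.0283333 kg/s
t_res = M / Q_s = 1.96 / 0.0283333 = 69.1765 s
D = 41.0 mm = 0.041 m;  h = 4.15 mm = 0.00415 m
ΔT_a = T_lim − T_in = 286.5 °C − 178.4 °C = 108.1 K
Invert ΔT = ηγ̇²t_res/(ρcp) for γ̇: γ̇_max² = ΔT_a ρ cp / (η t_res) = 108.1·1188·2252 / (409·69.1765) = 10221.8 s⁻²
γ̇_max = √10221.8 = 101.103 s⁻¹
Solve γ̇ = πDN/h for N: N_max = γ̇_max·h/(π·D) = 101.103 × 0.00415 / (π × 0.041) = 3.25746 rev/s = 195.447 rpm

value=195.4 rpm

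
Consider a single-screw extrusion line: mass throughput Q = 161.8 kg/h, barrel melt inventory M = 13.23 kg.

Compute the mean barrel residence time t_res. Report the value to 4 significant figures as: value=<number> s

value=294.4 s

Convert throughput: Q = 161.8 kg/h = 161.8/3600 = 0.0449444 kg/s
Mean residence time: t_res = M/Q_s = 13.23 kg / 0.0449444 kg/s = 294.363 s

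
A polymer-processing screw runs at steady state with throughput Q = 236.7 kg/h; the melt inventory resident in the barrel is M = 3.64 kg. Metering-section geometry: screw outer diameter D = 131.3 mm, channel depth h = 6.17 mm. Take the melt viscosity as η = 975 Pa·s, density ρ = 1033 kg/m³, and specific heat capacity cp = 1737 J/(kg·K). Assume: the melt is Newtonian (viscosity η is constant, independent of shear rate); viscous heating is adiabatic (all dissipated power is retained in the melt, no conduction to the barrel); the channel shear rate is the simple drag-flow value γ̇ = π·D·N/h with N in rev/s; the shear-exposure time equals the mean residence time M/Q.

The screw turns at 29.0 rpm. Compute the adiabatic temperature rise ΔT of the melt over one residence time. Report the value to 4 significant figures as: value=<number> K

value=31.41 K

Convert throughput: Q = 236.7 kg/h = 236.7/3600 = 0.06575 kg/s
Mean residence time: t_res = M/Q_s = 3.64 kg / 0.06575 kg/s = 55.3612 s
Convert to SI: D = 0.1313 m, h = 0.00617 m, N = 29.0/60 = 0.483333 rev/s
Shear rate: γ̇ = πDN/h = π·0.1313·0.483333/0.00617 = 32.3129 s⁻¹
ΔT = η·γ̇²·t_res/(ρ·cp) = [975 × 32.3129² × 55.3612] / [1033 × 1737] = 31.4096 K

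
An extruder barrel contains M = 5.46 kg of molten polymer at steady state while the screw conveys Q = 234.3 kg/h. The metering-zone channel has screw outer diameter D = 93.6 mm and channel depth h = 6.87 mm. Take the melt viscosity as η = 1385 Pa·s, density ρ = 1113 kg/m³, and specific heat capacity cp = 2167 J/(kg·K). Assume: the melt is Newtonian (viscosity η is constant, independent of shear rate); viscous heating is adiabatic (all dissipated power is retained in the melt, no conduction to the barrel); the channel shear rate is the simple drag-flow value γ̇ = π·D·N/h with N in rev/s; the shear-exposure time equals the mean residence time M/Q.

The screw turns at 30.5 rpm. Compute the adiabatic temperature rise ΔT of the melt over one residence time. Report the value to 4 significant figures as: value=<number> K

value=22.81 K

Q_s = Q / 3600 = 234.3 / 3600 = 0.0650833 kg/s
t_res = M / Q_s = 5.46 / 0.0650833 = 83.8924 s
Convert to SI: D = 0.0936 m, h = 0.00687 m, N = 30.5/60 = 0.508333 rev/s
Shear rate: γ̇ = πDN/h = π·0.0936·0.508333/0.00687 = 21.7579 s⁻¹
Adiabatic rise: ΔT = η γ̇² t_res / (ρ cp) = 1385·(21.7579)²·83.8924 / (1113·2167) = 22.8062 K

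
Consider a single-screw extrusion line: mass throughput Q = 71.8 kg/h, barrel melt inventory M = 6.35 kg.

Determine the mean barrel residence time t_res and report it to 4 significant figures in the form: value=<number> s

value=318.4 s

Q_s = Q / 3600 = 71.8 / 3600 = 0.0199444 kg/s
t_res = M / Q_s = 6.35 ÷ 0.0199444 = 318.384 s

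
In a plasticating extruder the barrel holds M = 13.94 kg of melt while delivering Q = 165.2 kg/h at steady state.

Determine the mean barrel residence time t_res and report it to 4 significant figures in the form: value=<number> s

Q_s = Q / 3600 = 165.2 / 3600 = 0.0458889 kg/s
t_res = M / Q_s = 13.94 / 0.0458889 = 303.777 s

value=303.8 s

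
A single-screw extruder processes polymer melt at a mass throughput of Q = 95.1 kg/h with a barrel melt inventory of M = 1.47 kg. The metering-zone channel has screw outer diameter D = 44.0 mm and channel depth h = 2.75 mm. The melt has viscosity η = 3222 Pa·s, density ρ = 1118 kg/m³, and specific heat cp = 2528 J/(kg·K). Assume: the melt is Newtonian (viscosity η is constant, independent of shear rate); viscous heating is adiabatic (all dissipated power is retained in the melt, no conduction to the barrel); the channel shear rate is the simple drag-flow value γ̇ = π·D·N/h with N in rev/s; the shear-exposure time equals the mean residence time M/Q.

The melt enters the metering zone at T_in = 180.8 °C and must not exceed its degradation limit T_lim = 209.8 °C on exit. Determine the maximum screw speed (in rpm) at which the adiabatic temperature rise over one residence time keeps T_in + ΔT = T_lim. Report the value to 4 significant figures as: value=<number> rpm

value=25.52 rpm

Convert throughput: Q = 95.1 kg/h = 95.1/3600 = 0.0264167 kg/s
t_res = M / Q_s = 1.47 / 0.0264167 = 55.6467 s
Geometry in SI: D = 44.0 mm → 0.044 m, h = 2.75 mm → 0.00275 m
Allowable rise: ΔT_a = T_lim − T_in = 209.8 − 180.8 = 29 K
Invert ΔT = ηγ̇²t_res/(ρcp) for γ̇: γ̇_max² = ΔT_a ρ cp / (η t_res) = 29·1118·2528 / (3222·55.6467) = 457.143 s⁻²
Take the square root: γ̇_max = √(457.143) = 21.3809 s⁻¹
Solve γ̇ = πDN/h for N: N_max = γ̇_max·h/(π·D) = 21.3809 × 0.00275 / (π × 0.044) = 0.42536 rev/s = 25.5216 rpm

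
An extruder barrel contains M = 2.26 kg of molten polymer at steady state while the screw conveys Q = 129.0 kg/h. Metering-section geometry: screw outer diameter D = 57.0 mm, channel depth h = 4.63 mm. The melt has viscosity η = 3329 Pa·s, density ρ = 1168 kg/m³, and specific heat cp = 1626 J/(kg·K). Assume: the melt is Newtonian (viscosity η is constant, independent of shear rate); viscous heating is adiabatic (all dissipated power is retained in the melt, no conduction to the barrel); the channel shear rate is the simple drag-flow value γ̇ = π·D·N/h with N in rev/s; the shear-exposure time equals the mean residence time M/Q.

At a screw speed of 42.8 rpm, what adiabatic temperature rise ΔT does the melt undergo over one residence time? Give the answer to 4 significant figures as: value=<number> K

Convert throughput: Q = 129.0 kg/h = 129.0/3600 = 0.0358333 kg/s
t_res = M / Q_s = 2.26 / 0.0358333 = 63.0698 s
Geometry in metres: D = 57.0 mm → 0.057 m, h = 4.63 mm → 0.00463 m; screw speed N = 42.8 rpm = 0.713333 rev/s
γ̇ = π·D·N / h = π · 0.057 · 0.713333 / 0.00463 = 27.589 s⁻¹
Adiabatic rise: ΔT = η γ̇² t_res / (ρ cp) = 3329·(27.589)²·63.0698 / (1168·1626) = 84.1481 K

value=84.15 K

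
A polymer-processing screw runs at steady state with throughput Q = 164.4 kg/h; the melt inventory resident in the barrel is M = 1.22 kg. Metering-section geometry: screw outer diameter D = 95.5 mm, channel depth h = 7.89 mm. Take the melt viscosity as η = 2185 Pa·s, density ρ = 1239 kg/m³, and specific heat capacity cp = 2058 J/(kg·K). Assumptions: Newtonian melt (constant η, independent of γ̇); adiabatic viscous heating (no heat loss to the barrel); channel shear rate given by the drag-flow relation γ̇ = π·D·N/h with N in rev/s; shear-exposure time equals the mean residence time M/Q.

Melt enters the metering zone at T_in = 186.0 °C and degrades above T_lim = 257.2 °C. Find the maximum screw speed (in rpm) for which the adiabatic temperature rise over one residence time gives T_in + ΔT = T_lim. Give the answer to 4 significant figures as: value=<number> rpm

value=88.00 rpm

Throughput in SI: Q_s = 164.4 kg/h ÷ 3600 s/h = 0.0456667 kg/s
t_res = M / Q_s = 1.22 ÷ 0.0456667 = 26.7153 s
D = 95.5 mm = 0.0955 m;  h = 7.89 mm = 0.00789 m
ΔT_a = T_lim − T_in = 257.2 − 186.0 = 71.2 K
γ̇_max² = ΔT_a·ρ·cp/(η·t_res) = 71.2·1239·2058/(2185·26.7153) = 3110.17 s⁻²
Take the square root: γ̇_max = √(3110.17) = 55.7689 s⁻¹
N_max = γ̇_max·h / (π·D) = 55.7689 · 0.00789 / (π · 0.0955) = 1.46661 rev/s = 87.9969 rpm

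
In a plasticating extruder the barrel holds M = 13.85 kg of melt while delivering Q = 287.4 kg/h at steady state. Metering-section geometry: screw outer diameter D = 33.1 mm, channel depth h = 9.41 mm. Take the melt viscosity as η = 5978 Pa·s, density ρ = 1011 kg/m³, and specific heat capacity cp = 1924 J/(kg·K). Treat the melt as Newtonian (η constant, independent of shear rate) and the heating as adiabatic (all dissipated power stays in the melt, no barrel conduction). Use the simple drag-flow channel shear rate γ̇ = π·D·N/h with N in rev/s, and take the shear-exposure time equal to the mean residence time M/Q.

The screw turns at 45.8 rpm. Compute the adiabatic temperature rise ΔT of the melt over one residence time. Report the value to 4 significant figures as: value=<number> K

value=37.94 K

Q_s = Q / 3600 = 287.4 / 3600 = 0.0798333 kg/s
Mean residence time: t_res = M/Q_s = 13.85 kg / 0.0798333 kg/s = 173.486 s
D = 33.1 mm = 0.0331 m;  h = 9.41 mm = 0.00941 m;  N = 45.8 rpm / 60 = 0.763333 rev/s
γ̇ = π·D·N / h = π · 0.0331 · 0.763333 / 0.00941 = 8.43534 s⁻¹
ΔT = η·γ̇²·t_res / (ρ·cp) = 5978 · (8.43534)² · 173.486 / (1011 · 1924) = 37.9376 K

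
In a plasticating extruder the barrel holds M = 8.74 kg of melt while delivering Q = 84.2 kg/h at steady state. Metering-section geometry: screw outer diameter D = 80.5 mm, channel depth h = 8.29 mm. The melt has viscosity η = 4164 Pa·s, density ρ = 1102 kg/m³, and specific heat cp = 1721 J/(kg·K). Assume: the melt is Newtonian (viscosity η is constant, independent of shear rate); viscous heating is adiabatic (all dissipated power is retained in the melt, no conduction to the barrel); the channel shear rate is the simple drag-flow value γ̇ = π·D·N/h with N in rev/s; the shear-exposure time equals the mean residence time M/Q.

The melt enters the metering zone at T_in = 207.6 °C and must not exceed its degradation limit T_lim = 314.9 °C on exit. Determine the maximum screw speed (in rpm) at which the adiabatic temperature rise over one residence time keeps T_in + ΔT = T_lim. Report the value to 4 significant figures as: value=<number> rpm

Q_s = Q / 3600 = 84.2 / 3600 = 0.0233889 kg/s
t_res = M / Q_s = 8.74 / 0.0233889 = 373.682 s
Geometry in SI: D = 80.5 mm → 0.0805 m, h = 8.29 mm → 0.00829 m
ΔT_a = T_lim − T_in = 314.9 − 207.6 = 107.3 K
γ̇_max² = ΔT_a·ρ·cp/(η·t_res) = 107.3·1102·1721/(4164·373.682) = 130.782 s⁻²
γ̇_max = √130.782 = 11.436 s⁻¹
Solve γ̇ = πDN/h for N: N_max = γ̇_max·h/(π·D) = 11.436 × 0.00829 / (π × 0.0805) = 0.374873 rev/s = 22.4924 rpm

value=22.49 rpm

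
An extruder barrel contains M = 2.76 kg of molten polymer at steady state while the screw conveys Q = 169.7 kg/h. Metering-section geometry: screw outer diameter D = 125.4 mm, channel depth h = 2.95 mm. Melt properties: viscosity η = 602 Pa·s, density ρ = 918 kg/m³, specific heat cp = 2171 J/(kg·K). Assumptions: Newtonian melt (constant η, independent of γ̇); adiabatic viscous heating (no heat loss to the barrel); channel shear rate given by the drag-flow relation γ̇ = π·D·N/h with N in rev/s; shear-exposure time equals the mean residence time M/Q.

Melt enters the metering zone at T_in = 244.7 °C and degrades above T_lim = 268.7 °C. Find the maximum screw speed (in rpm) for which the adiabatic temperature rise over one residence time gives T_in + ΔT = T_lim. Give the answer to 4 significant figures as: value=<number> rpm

value=16.55 rpm

Throughput in SI: Q_s = 169.7 kg/h ÷ 3600 s/h = 0.0471389 kg/s
Mean residence time: t_res = M/Q_s = 2.76 kg / 0.0471389 kg/s = 58.5504 s
Geometry in SI: D = 125.4 mm → 0.1254 m, h = 2.95 mm → 0.00295 m
ΔT_a = T_lim − T_in = 268.7 °C − 244.7 °C = 24 K
γ̇_max² = ΔT_a·ρ·cp/(η·t_res) = 24·918·2171/(602·58.5504) = 1357.02 s⁻²
Take the square root: γ̇_max = √(1357.02) = 36.8378 s⁻¹
N_max = γ̇_max h / (πD) = 36.8378·0.00295/(π·0.1254) = 0.275847 rev/s → ×60 = 16.5508 rpm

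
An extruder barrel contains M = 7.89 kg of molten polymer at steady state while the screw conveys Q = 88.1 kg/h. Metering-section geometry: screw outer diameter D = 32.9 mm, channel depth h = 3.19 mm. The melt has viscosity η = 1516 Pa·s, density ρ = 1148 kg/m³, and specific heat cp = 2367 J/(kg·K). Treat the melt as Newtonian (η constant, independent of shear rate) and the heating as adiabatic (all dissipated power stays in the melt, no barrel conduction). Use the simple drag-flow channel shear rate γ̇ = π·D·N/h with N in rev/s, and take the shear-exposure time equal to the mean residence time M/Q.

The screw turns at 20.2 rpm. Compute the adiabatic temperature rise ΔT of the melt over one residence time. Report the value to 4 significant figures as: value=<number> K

value=21.40 K

Q_s = Q / 3600 = 88.1 / 3600 = 0.0244722 kg/s
t_res = M / Q_s = 7.89 ÷ 0.0244722 = 322.406 s
D = 32.9 mm = 0.0329 m;  h = 3.19 mm = 0.00319 m;  N = 20.2 rpm / 60 = 0.336667 rev/s
Shear rate: γ̇ = πDN/h = π·0.0329·0.336667/0.00319 = 10.9083 s⁻¹
ΔT = η·γ̇²·t_res / (ρ·cp) = 1516 · (10.9083)² · 322.406 / (1148 · 2367) = 21.4029 K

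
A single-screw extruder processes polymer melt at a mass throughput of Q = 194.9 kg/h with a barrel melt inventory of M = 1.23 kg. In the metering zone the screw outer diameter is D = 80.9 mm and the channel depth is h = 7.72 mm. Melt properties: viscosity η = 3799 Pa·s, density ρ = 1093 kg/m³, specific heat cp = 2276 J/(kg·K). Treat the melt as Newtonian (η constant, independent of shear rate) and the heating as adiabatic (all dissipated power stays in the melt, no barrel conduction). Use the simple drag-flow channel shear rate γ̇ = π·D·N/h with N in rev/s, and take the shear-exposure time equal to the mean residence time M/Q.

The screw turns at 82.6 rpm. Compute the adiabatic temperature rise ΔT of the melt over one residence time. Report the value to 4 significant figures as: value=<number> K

value=71.27 K

Convert throughput: Q = 194.9 kg/h = 194.9/3600 = 0.0541389 kg/s
t_res = M / Q_s = 1.23 / 0.0541389 = 22.7193 s
D = 80.9 mm = 0.0809 m;  h = 7.72 mm = 0.00772 m;  N = 82.6 rpm / 60 = 1.37667 rev/s
γ̇ = π·D·N / h = π · 0.0809 · 1.37667 / 0.00772 = 45.3221 s⁻¹
ΔT = η·γ̇²·t_res/(ρ·cp) = [3799 × 45.3221² × 22.7193] / [1093 × 2276] = 71.2676 K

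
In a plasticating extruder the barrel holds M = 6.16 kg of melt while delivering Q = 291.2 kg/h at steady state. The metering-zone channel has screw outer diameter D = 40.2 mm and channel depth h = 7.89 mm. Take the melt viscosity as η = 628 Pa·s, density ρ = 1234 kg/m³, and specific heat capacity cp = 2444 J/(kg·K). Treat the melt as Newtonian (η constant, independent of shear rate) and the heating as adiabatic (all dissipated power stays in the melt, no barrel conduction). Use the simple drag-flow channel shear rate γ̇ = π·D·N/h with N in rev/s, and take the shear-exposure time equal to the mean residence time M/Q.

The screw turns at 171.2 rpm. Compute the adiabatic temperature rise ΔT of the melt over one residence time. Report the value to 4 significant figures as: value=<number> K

Throughput in SI: Q_s = 291.2 kg/h ÷ 3600 s/h = 0.0808889 kg/s
Mean residence time: t_res = M/Q_s = 6.16 kg / 0.0808889 kg/s = 76.1538 s
Geometry in metres: D = 40.2 mm → 0.0402 m, h = 7.89 mm → 0.00789 m; screw speed N = 171.2 rpm = 2.85333 rev/s
γ̇ = π D N / h = (π)(0.0402)(2.85333) / 0.00789 = 45.6721 s⁻¹
ΔT = η·γ̇²·t_res/(ρ·cp) = [628 × 45.6721² × 76.1538] / [1234 × 2444] = 33.0779 K

value=33.08 K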